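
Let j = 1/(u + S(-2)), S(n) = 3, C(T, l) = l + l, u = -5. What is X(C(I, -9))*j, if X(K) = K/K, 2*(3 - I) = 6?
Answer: -1/2 ≈ -0.50000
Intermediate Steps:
I = 0 (I = 3 - 1/2*6 = 3 - 3 = 0)
C(T, l) = 2*l
X(K) = 1
j = -1/2 (j = 1/(-5 + 3) = 1/(-2) = -1/2 ≈ -0.50000)
X(C(I, -9))*j = 1*(-1/2) = -1/2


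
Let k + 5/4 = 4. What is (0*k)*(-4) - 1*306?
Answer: -306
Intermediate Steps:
k = 11/4 (k = -5/4 + 4 = 11/4 ≈ 2.7500)
(0*k)*(-4) - 1*306 = (0*(11/4))*(-4) - 1*306 = 0*(-4) - 306 = 0 - 306 = -306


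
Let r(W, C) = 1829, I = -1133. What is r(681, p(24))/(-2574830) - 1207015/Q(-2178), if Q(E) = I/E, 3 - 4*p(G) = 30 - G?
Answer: -615355969813487/265207490 ≈ -2.3203e+6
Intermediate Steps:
p(G) = -27/4 + G/4 (p(G) = 3/4 - (30 - G)/4 = 3/4 + (-15/2 + G/4) = -27/4 + G/4)
Q(E) = -1133/E
r(681, p(24))/(-2574830) - 1207015/Q(-2178) = 1829/(-2574830) - 1207015/((-1133/(-2178))) = 1829*(-1/2574830) - 1207015/((-1133*(-1/2178))) = -1829/2574830 - 1207015/103/198 = -1829/2574830 - 1207015*198/103 = -1829/2574830 - 238988970/103 = -615355969813487/265207490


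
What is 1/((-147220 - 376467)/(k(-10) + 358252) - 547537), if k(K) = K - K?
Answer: -358252/196156749011 ≈ -1.8264e-6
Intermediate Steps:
k(K) = 0
1/((-147220 - 376467)/(k(-10) + 358252) - 547537) = 1/((-147220 - 376467)/(0 + 358252) - 547537) = 1/(-523687/358252 - 547537) = 1/(-196156749011/358252) = -358252/196156749011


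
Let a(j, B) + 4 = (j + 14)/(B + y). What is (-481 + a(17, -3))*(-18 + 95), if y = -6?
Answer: -338492/9 ≈ -37610.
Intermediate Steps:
a(j, B) = -4 + (14 + j)/(-6 + B) (a(j, B) = -4 + (j + 14)/(B - 6) = -4 + (14 + j)/(-6 + B))
(-481 + a(17, -3))*(-18 + 95) = (-481 + (38 + 17 - 4*(-3))/(-6 - 3))*(-18 + 95) = (-481 + (38 + 17 + 12)/(-9))*77 = (-481 - ⅑*67)*77 = (-481 - 67/9)*77 = -4396/9*77 = -338492/9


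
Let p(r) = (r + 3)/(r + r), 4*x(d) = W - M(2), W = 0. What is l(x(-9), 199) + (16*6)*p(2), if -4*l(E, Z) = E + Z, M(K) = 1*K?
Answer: 563/8 ≈ 70.375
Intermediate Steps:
M(K) = K
x(d) = -½ (x(d) = (0 - 1*2)/4 = (0 - 2)/4 = (¼)*(-2) = -½)
l(E, Z) = -E/4 - Z/4 (l(E, Z) = -(E + Z)/4 = -E/4 - Z/4)
p(r) = (3 + r)/(2*r) (p(r) = (3 + r)/((2*r)) = (3 + r)*(1/(2*r)) = (3 + r)/(2*r))
l(x(-9), 199) + (16*6)*p(2) = (-¼*(-½) - ¼*199) + (16*6)*((½)*(3 + 2)/2) = (⅛ - 199/4) + 96*((½)*(½)*5) = -397/8 + 96*(5/4) = -397/8 + 120 = 563/8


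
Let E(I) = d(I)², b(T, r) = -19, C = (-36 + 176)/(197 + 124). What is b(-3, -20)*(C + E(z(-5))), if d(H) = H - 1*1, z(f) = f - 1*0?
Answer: -222224/321 ≈ -692.29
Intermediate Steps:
z(f) = f (z(f) = f + 0 = f)
d(H) = -1 + H (d(H) = H - 1 = -1 + H)
C = 140/321 ≈ 0.43614
E(I) = (-1 + I)²
b(-3, -20)*(C + E(z(-5))) = -19*(140/321 + (-1 - 5)²) = -19*(140/321 + (-6)²) = -19*(140/321 + 36) = -19*11696/321 = -222224/321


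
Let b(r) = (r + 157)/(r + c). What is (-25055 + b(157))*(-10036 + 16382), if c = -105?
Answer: -2066489229/13 ≈ -1.5896e+8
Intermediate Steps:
b(r) = (157 + r)/(-105 + r) (b(r) = (r + 157)/(r - 105) = (157 + r)/(-105 + r))
(-25055 + b(157))*(-10036 + 16382) = (-25055 + (157 + 157)/(-105 + 157))*(-10036 + 16382) = (-25055 + 314/52)*6346 = (-25055 + (1/52)*314)*6346 = (-25055 + 157/26)*6346 = -651273/26*6346 = -2066489229/13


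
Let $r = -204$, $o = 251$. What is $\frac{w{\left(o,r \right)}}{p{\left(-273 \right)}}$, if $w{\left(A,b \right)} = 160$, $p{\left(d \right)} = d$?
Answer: $- \frac{160}{273} \approx -0.58608$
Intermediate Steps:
$\frac{w{\left(o,r \right)}}{p{\left(-273 \right)}} = \frac{160}{-273} = 160 \left(- \frac{1}{273}\right) = - \frac{160}{273}$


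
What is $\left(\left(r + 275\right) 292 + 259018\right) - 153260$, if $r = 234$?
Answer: $254386$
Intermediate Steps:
$\left(\left(r + 275\right) 292 + 259018\right) - 153260 = \left(\left(234 + 275\right) 292 + 259018\right) - 153260 = \left(509 \cdot 292 + 259018\right) - 153260 = \left(148628 + 259018\right) - 153260 = 407646 - 153260 = 254386$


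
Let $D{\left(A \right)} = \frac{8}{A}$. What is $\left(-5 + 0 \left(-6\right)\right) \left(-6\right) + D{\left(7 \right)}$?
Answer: $\frac{218}{7} \approx 31.143$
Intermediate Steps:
$\left(-5 + 0 \left(-6\right)\right) \left(-6\right) + D{\left(7 \right)} = \left(-5 + 0 \left(-6\right)\right) \left(-6\right) + \frac{8}{7} = \left(-5 + 0\right) \left(-6\right) + 8 \cdot \frac{1}{7} = \left(-5\right) \left(-6\right) + \frac{8}{7} = 30 + \frac{8}{7} = \frac{218}{7}$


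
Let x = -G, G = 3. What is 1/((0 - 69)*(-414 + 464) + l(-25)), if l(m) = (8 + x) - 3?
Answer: -1/3448 ≈ -0.00029002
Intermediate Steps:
x = -3 (x = -1*3 = -3)
l(m) = 2 (l(m) = (8 - 3) - 3 = 5 - 3 = 2)
1/((0 - 69)*(-414 + 464) + l(-25)) = 1/((0 - 69)*(-414 + 464) + 2) = 1/(-69*50 + 2) = 1/(-3450 + 2) = 1/(-3448) = -1/3448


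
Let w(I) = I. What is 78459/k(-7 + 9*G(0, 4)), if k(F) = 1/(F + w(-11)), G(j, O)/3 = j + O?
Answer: 7061310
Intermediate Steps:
G(j, O) = 3*O + 3*j (G(j, O) = 3*(j + O) = 3*(O + j) = 3*O + 3*j)
k(F) = 1/(-11 + F) (k(F) = 1/(F - 11) = 1/(-11 + F))
78459/k(-7 + 9*G(0, 4)) = 78459/(1/(-11 + (-7 + 9*(3*4 + 3*0)))) = 78459/(1/(-11 + (-7 + 9*(12 + 0)))) = 78459/(1/(-11 + (-7 + 9*12))) = 78459/(1/(-11 + (-7 + 108))) = 78459/(1/(-11 + 101)) = 78459/(1/90) = 78459*90 = 7061310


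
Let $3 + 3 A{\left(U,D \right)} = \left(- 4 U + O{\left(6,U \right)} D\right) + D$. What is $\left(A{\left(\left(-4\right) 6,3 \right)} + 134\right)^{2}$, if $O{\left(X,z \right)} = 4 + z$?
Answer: $21316$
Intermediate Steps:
$A{\left(U,D \right)} = -1 - \frac{4 U}{3} + \frac{D}{3} + \frac{D \left(4 + U\right)}{3}$ ($A{\left(U,D \right)} = -1 + \frac{\left(- 4 U + \left(4 + U\right) D\right) + D}{3} = -1 + \frac{\left(- 4 U + D \left(4 + U\right)\right) + D}{3} = -1 + \frac{D - 4 U + D \left(4 + U\right)}{3} = -1 + \left(- \frac{4 U}{3} + \frac{D}{3} + \frac{D \left(4 + U\right)}{3}\right) = -1 - \frac{4 U}{3} + \frac{D}{3} + \frac{D \left(4 + U\right)}{3}$)
$\left(A{\left(\left(-4\right) 6,3 \right)} + 134\right)^{2} = \left(\left(-1 - \frac{4 \left(\left(-4\right) 6\right)}{3} + \frac{1}{3} \cdot 3 + \frac{1}{3} \cdot 3 \left(4 - 24\right)\right) + 134\right)^{2} = \left(\left(-1 - -32 + 1 + \frac{1}{3} \cdot 3 \left(4 - 24\right)\right) + 134\right)^{2} = \left(\left(-1 + 32 + 1 + \frac{1}{3} \cdot 3 \left(-20\right)\right) + 134\right)^{2} = \left(\left(-1 + 32 + 1 - 20\right) + 134\right)^{2} = \left(12 + 134\right)^{2} = 146^{2} = 21316$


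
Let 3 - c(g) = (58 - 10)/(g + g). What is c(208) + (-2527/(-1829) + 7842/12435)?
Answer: 965231321/197111330 ≈ 4.8969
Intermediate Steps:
c(g) = 3 - 24/g (c(g) = 3 - (58 - 10)/(g + g) = 3 - 48/(2*g) = 3 - 48*1/(2*g) = 3 - 24/g)
c(208) + (-2527/(-1829) + 7842/12435) = (3 - 24/208) + (-2527/(-1829) + 7842/12435) = (3 - 24*1/208) + (-2527*(-1/1829) + 7842*(1/12435)) = (3 - 3/26) + (2527/1829 + 2614/4145) = 75/26 + 15255421/7581205 = 965231321/197111330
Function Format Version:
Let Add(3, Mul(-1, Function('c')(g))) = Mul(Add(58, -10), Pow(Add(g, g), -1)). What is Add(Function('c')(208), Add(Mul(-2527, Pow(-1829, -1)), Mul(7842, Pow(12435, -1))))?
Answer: Rational(965231321, 197111330) ≈ 4.8969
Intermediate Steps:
Function('c')(g) = Add(3, Mul(-24, Pow(g, -1))) (Function('c')(g) = Add(3, Mul(-1, Mul(Add(58, -10), Pow(Add(g, g), -1)))) = Add(3, Mul(-1, Mul(48, Pow(Mul(2, g), -1)))) = Add(3, Mul(-1, Mul(48, Mul(Rational(1, 2), Pow(g, -1))))) = Add(3, Mul(-1, Mul(24, Pow(g, -1)))) = Add(3, Mul(-24, Pow(g, -1))))
Add(Function('c')(208), Add(Mul(-2527, Pow(-1829, -1)), Mul(7842, Pow(12435, -1)))) = Add(Add(3, Mul(-24, Pow(208, -1))), Add(Mul(-2527, Pow(-1829, -1)), Mul(7842, Pow(12435, -1)))) = Add(Add(3, Mul(-24, Rational(1, 208))), Add(Mul(-2527, Rational(-1, 1829)), Mul(7842, Rational(1, 12435)))) = Add(Add(3, Rational(-3, 26)), Add(Rational(2527, 1829), Rational(2614, 4145))) = Add(Rational(75, 26), Rational(15255421, 7581205)) = Rational(965231321, 197111330)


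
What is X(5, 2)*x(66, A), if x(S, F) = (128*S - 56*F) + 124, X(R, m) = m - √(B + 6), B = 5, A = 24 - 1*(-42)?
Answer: 9752 - 4876*√11 ≈ -6419.9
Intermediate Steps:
A = 66 (A = 24 + 42 = 66)
X(R, m) = m - √11 (X(R, m) = m - √(5 + 6) = m - √11)
x(S, F) = 124 - 56*F + 128*S (x(S, F) = (-56*F + 128*S) + 124 = 124 - 56*F + 128*S)
X(5, 2)*x(66, A) = (2 - √11)*(124 - 56*66 + 128*66) = (2 - √11)*(124 - 3696 + 8448) = (2 - √11)*4876 = 9752 - 4876*√11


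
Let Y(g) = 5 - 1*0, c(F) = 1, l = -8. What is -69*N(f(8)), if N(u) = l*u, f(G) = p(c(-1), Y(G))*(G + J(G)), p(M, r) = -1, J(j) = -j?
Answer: 0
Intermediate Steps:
Y(g) = 5 (Y(g) = 5 + 0 = 5)
f(G) = 0 (f(G) = -(G - G) = -1*0 = 0)
N(u) = -8*u
-69*N(f(8)) = -(-552)*0 = -69*0 = 0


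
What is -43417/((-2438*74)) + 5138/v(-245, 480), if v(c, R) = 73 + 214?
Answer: 134202505/7396892 ≈ 18.143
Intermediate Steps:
v(c, R) = 287
-43417/((-2438*74)) + 5138/v(-245, 480) = -43417/((-2438*74)) + 5138/287 = -43417/(-180412) + 5138*(1/287) = -43417*(-1/180412) + 734/41 = 43417/180412 + 734/41 = 134202505/7396892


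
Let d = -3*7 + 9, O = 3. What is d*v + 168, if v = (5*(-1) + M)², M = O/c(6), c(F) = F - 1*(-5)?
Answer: -12120/121 ≈ -100.17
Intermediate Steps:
c(F) = 5 + F (c(F) = F + 5 = 5 + F)
M = 3/11 (M = 3/(5 + 6) = 3/11 ≈ 0.27273)
d = -12 (d = -21 + 9 = -12)
v = 2704/121 (v = (5*(-1) + 3/11)² = (-5 + 3/11)² = (-52/11)² = 2704/121 ≈ 22.347)
d*v + 168 = -12*2704/121 + 168 = -32448/121 + 168 = -12120/121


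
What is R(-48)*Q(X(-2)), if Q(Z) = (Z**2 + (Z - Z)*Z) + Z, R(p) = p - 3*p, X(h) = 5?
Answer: 2880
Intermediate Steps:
R(p) = -2*p
Q(Z) = Z + Z**2 (Q(Z) = (Z**2 + 0*Z) + Z = (Z**2 + 0) + Z = Z**2 + Z = Z + Z**2)
R(-48)*Q(X(-2)) = (-2*(-48))*(5*(1 + 5)) = 96*(5*6) = 96*30 = 2880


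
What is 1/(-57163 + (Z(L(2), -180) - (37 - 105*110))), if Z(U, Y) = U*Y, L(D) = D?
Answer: -1/46010 ≈ -2.1734e-5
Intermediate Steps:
1/(-57163 + (Z(L(2), -180) - (37 - 105*110))) = 1/(-57163 + (2*(-180) - (37 - 105*110))) = 1/(-57163 + (-360 - (37 - 11550))) = 1/(-57163 + (-360 - 1*(-11513))) = 1/(-57163 + (-360 + 11513)) = 1/(-57163 + 11153) = 1/(-46010) = -1/46010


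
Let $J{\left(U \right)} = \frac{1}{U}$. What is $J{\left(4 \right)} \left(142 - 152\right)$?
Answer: $- \frac{5}{2} \approx -2.5$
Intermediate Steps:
$J{\left(4 \right)} \left(142 - 152\right) = \frac{142 - 152}{4} = \frac{1}{4} \left(-10\right) = - \frac{5}{2}$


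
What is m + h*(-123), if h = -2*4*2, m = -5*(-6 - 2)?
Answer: 2008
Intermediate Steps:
m = 40 (m = -5*(-8) = 40)
h = -16 (h = -8*2 = -16)
m + h*(-123) = 40 - 16*(-123) = 40 + 1968 = 2008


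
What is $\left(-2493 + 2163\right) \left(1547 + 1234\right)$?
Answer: $-917730$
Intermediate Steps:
$\left(-2493 + 2163\right) \left(1547 + 1234\right) = \left(-330\right) 2781 = -917730$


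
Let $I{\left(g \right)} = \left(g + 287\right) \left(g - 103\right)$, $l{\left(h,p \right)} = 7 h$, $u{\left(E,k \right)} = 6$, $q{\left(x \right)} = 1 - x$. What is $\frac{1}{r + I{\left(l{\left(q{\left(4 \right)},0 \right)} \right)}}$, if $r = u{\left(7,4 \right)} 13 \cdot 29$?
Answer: $- \frac{1}{30722} \approx -3.255 \cdot 10^{-5}$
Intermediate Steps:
$I{\left(g \right)} = \left(-103 + g\right) \left(287 + g\right)$ ($I{\left(g \right)} = \left(287 + g\right) \left(-103 + g\right) = \left(-103 + g\right) \left(287 + g\right)$)
$r = 2262$ ($r = 6 \cdot 13 \cdot 29 = 78 \cdot 29 = 2262$)
$\frac{1}{r + I{\left(l{\left(q{\left(4 \right)},0 \right)} \right)}} = \frac{1}{2262 + \left(-29561 + \left(7 \left(1 - 4\right)\right)^{2} + 184 \cdot 7 \left(1 - 4\right)\right)} = \frac{1}{2262 + \left(-29561 + \left(7 \left(-3\right)\right)^{2} + 184 \cdot 7 \left(-3\right)\right)} = \frac{1}{2262 + \left(-29561 + \left(-21\right)^{2} + 184 \left(-21\right)\right)} = \frac{1}{2262 - 32984} = \frac{1}{-30722} = - \frac{1}{30722}$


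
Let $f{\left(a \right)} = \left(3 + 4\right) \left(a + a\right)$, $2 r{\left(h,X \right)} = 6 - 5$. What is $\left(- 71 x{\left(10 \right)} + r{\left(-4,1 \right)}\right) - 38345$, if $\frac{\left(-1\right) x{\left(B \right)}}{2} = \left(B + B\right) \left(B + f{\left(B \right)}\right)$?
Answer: $\frac{775311}{2} \approx 3.8766 \cdot 10^{5}$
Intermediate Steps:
$r{\left(h,X \right)} = \frac{1}{2}$ ($r{\left(h,X \right)} = \frac{6 - 5}{2} = \frac{1}{2} \cdot 1 = \frac{1}{2}$)
$f{\left(a \right)} = 14 a$ ($f{\left(a \right)} = 7 \cdot 2 a = 14 a$)
$x{\left(B \right)} = - 60 B^{2}$ ($x{\left(B \right)} = - 2 \left(B + B\right) \left(B + 14 B\right) = - 2 \cdot 2 B 15 B = - 2 \cdot 30 B^{2} = - 60 B^{2}$)
$\left(- 71 x{\left(10 \right)} + r{\left(-4,1 \right)}\right) - 38345 = \left(- 71 \left(- 60 \cdot 10^{2}\right) + \frac{1}{2}\right) - 38345 = \left(- 71 \left(\left(-60\right) 100\right) + \frac{1}{2}\right) - 38345 = \left(\left(-71\right) \left(-6000\right) + \frac{1}{2}\right) - 38345 = \left(426000 + \frac{1}{2}\right) - 38345 = \frac{852001}{2} - 38345 = \frac{775311}{2}$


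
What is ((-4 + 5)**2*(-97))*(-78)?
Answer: 7566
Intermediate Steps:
((-4 + 5)**2*(-97))*(-78) = (1**2*(-97))*(-78) = (1*(-97))*(-78) = -97*(-78) = 7566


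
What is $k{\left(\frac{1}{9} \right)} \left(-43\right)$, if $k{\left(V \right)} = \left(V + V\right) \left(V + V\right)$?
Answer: $- \frac{172}{81} \approx -2.1235$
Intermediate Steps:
$k{\left(V \right)} = 4 V^{2}$ ($k{\left(V \right)} = 2 V 2 V = 4 V^{2}$)
$k{\left(\frac{1}{9} \right)} \left(-43\right) = 4 \left(\frac{1}{9}\right)^{2} \left(-43\right) = \frac{4}{81} \left(-43\right) = - \frac{172}{81}$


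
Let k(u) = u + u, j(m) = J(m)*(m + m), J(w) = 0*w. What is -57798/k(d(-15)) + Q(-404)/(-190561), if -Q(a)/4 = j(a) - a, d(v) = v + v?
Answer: 1835690273/1905610 ≈ 963.31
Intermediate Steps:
J(w) = 0
j(m) = 0 (j(m) = 0*(m + m) = 0*(2*m) = 0)
d(v) = 2*v
k(u) = 2*u
Q(a) = 4*a (Q(a) = -4*(0 - a) = -(-4)*a = 4*a)
-57798/k(d(-15)) + Q(-404)/(-190561) = -57798/(2*(2*(-15))) + (4*(-404))/(-190561) = -57798/(2*(-30)) - 1616*(-1/190561) = -57798/(-60) + 1616/190561 = -57798*(-1/60) + 1616/190561 = 9633/10 + 1616/190561 = 1835690273/1905610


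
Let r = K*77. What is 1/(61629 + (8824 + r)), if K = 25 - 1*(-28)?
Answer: 1/74534 ≈ 1.3417e-5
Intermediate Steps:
K = 53 (K = 25 + 28 = 53)
r = 4081 (r = 53*77 = 4081)
1/(61629 + (8824 + r)) = 1/(61629 + (8824 + 4081)) = 1/(61629 + 12905) = 1/74534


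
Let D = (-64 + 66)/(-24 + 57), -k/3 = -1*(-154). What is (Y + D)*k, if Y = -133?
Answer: 61418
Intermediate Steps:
k = -462 (k = -(-3)*(-154) = -3*154 = -462)
D = 2/33 ≈ 0.060606
(Y + D)*k = (-133 + 2/33)*(-462) = -4387/33*(-462) = 61418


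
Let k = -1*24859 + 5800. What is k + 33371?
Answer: 14312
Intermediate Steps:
k = -19059 (k = -24859 + 5800 = -19059)
k + 33371 = -19059 + 33371 = 14312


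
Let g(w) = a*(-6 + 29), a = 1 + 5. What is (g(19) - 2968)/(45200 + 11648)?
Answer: -1415/28424 ≈ -0.049782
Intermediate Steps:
a = 6
g(w) = 138 (g(w) = 6*(-6 + 29) = 6*23 = 138)
(g(19) - 2968)/(45200 + 11648) = (138 - 2968)/(45200 + 11648) = -2830/56848 = -2830*1/56848 = -1415/28424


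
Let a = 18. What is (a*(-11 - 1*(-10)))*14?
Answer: -252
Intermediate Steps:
(a*(-11 - 1*(-10)))*14 = (18*(-11 - 1*(-10)))*14 = (18*(-11 + 10))*14 = (18*(-1))*14 = -18*14 = -252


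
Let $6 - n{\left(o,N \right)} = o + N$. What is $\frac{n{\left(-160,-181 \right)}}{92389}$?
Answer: $\frac{347}{92389} \approx 0.0037559$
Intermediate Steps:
$n{\left(o,N \right)} = 6 - N - o$ ($n{\left(o,N \right)} = 6 - \left(o + N\right) = 6 - \left(N + o\right) = 6 - N - o$)
$\frac{n{\left(-160,-181 \right)}}{92389} = \frac{6 - -181 - -160}{92389} = \left(6 + 181 + 160\right) \frac{1}{92389} = 347 \cdot \frac{1}{92389} = \frac{347}{92389}$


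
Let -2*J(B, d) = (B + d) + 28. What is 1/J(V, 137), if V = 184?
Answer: -2/349 ≈ -0.0057307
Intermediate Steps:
J(B, d) = -14 - B/2 - d/2 (J(B, d) = -((B + d) + 28)/2 = -(28 + B + d)/2 = -14 - B/2 - d/2)
1/J(V, 137) = 1/(-14 - ½*184 - ½*137) = 1/(-14 - 92 - 137/2) = 1/(-349/2) = -2/349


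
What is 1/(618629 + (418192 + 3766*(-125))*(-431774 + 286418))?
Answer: 1/7640239277 ≈ 1.3089e-10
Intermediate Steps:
1/(618629 + (418192 + 3766*(-125))*(-431774 + 286418)) = 1/(618629 + (418192 - 470750)*(-145356)) = 1/(618629 - 52558*(-145356)) = 1/(618629 + 7639620648) = 1/7640239277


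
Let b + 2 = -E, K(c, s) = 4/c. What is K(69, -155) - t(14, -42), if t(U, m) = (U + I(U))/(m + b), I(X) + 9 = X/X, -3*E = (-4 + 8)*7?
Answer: 829/3588 ≈ 0.23105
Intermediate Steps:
E = -28/3 (E = -(-4 + 8)*7/3 = -4*7/3 = -⅓*28 = -28/3 ≈ -9.3333)
I(X) = -8 (I(X) = -9 + X/X = -9 + 1 = -8)
b = 22/3 (b = -2 - 1*(-28/3) = -2 + 28/3 = 22/3 ≈ 7.3333)
t(U, m) = (-8 + U)/(22/3 + m) (t(U, m) = (U - 8)/(m + 22/3) = (-8 + U)/(22/3 + m))
K(69, -155) - t(14, -42) = 4/69 - 3*(-8 + 14)/(22 + 3*(-42)) = 4*(1/69) - 3*6/(22 - 126) = 4/69 - 3*6/(-104) = 4/69 - 3*(-1)*6/104 = 4/69 - 1*(-9/52) = 4/69 + 9/52 = 829/3588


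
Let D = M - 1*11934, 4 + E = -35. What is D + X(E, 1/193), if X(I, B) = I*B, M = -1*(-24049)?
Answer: 2338156/193 ≈ 12115.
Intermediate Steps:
E = -39 (E = -4 - 35 = -39)
M = 24049
X(I, B) = B*I
D = 12115 (D = 24049 - 1*11934 = 24049 - 11934 = 12115)
D + X(E, 1/193) = 12115 - 39/193 = 2338156/193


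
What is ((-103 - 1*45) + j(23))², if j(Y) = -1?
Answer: 22201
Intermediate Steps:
((-103 - 1*45) + j(23))² = ((-103 - 1*45) - 1)² = ((-103 - 45) - 1)² = (-148 - 1)² = (-149)² = 22201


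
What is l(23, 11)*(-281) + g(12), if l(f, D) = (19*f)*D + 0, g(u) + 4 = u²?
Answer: -1350627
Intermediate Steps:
g(u) = -4 + u²
l(f, D) = 19*D*f (l(f, D) = 19*D*f + 0 = 19*D*f)
l(23, 11)*(-281) + g(12) = (19*11*23)*(-281) + (-4 + 12²) = 4807*(-281) + (-4 + 144) = -1350767 + 140 = -1350627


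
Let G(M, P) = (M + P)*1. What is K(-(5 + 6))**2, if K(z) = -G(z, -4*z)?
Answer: 1089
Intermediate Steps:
G(M, P) = M + P
K(z) = 3*z (K(z) = -(z - 4*z) = -(-3)*z = 3*z)
K(-(5 + 6))**2 = (3*(-(5 + 6)))**2 = (3*(-1*11))**2 = (3*(-11))**2 = (-33)**2 = 1089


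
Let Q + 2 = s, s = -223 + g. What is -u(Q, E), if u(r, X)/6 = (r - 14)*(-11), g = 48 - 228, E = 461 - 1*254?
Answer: -27654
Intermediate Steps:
E = 207 (E = 461 - 254 = 207)
g = -180
s = -403 (s = -223 - 180 = -403)
Q = -405 (Q = -2 - 403 = -405)
u(r, X) = 924 - 66*r (u(r, X) = 6*((r - 14)*(-11)) = 6*((-14 + r)*(-11)) = 6*(154 - 11*r) = 924 - 66*r)
-u(Q, E) = -(924 - 66*(-405)) = -(924 + 26730) = -1*27654 = -27654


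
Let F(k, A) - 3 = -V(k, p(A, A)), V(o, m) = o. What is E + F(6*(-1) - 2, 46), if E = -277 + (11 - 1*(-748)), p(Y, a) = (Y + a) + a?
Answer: 493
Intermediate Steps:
p(Y, a) = Y + 2*a
F(k, A) = 3 - k
E = 482 (E = -277 + (11 + 748) = -277 + 759 = 482)
E + F(6*(-1) - 2, 46) = 482 + (3 - (6*(-1) - 2)) = 482 + (3 - (-6 - 2)) = 482 + (3 - 1*(-8)) = 482 + (3 + 8) = 482 + 11 = 493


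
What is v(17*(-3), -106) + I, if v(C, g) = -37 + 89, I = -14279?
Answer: -14227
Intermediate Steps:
v(C, g) = 52
v(17*(-3), -106) + I = 52 - 14279 = -14227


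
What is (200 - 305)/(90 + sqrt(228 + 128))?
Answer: -4725/3872 + 105*sqrt(89)/3872 ≈ -0.96447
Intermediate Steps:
(200 - 305)/(90 + sqrt(228 + 128)) = -105/(90 + sqrt(356)) = -105/(90 + 2*sqrt(89))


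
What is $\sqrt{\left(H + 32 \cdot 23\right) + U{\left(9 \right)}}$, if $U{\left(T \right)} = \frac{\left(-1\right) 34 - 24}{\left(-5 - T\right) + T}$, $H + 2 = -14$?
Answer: $\frac{\sqrt{18290}}{5} \approx 27.048$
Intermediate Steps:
$H = -16$ ($H = -2 - 14 = -16$)
$U{\left(T \right)} = \frac{58}{5}$ ($U{\left(T \right)} = \frac{-34 - 24}{-5} = \left(-58\right) \left(- \frac{1}{5}\right) = \frac{58}{5}$)
$\sqrt{\left(H + 32 \cdot 23\right) + U{\left(9 \right)}} = \sqrt{\left(-16 + 32 \cdot 23\right) + \frac{58}{5}} = \sqrt{\left(-16 + 736\right) + \frac{58}{5}} = \sqrt{720 + \frac{58}{5}} = \sqrt{\frac{3658}{5}} = \frac{\sqrt{18290}}{5}$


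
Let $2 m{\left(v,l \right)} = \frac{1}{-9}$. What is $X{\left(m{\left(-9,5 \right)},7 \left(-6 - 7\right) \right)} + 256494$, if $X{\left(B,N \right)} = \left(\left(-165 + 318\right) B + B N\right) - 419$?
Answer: $\frac{2304644}{9} \approx 2.5607 \cdot 10^{5}$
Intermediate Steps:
$m{\left(v,l \right)} = - \frac{1}{18}$ ($m{\left(v,l \right)} = \frac{1}{2 \left(-9\right)} = \frac{1}{2} \left(- \frac{1}{9}\right) = - \frac{1}{18}$)
$X{\left(B,N \right)} = -419 + 153 B + B N$ ($X{\left(B,N \right)} = \left(153 B + B N\right) - 419 = -419 + 153 B + B N$)
$X{\left(m{\left(-9,5 \right)},7 \left(-6 - 7\right) \right)} + 256494 = \left(-419 + 153 \left(- \frac{1}{18}\right) - \frac{7 \left(-6 - 7\right)}{18}\right) + 256494 = \left(-419 - \frac{17}{2} - \frac{7 \left(-13\right)}{18}\right) + 256494 = \left(-419 - \frac{17}{2} - - \frac{91}{18}\right) + 256494 = \left(-419 - \frac{17}{2} + \frac{91}{18}\right) + 256494 = - \frac{3802}{9} + 256494 = \frac{2304644}{9}$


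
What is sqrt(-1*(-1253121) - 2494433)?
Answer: 4*I*sqrt(77582) ≈ 1114.1*I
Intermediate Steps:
sqrt(-1*(-1253121) - 2494433) = sqrt(1253121 - 2494433) = sqrt(-1241312) = 4*I*sqrt(77582)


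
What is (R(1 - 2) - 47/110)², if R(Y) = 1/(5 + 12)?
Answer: 474721/3496900 ≈ 0.13575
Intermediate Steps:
R(Y) = 1/17
(R(1 - 2) - 47/110)² = (1/17 - 47/110)² = (-689/1870)² = 474721/3496900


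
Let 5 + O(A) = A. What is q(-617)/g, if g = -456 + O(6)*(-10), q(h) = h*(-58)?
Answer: -17893/233 ≈ -76.794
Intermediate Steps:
O(A) = -5 + A
q(h) = -58*h
g = -466 (g = -456 + (-5 + 6)*(-10) = -456 + 1*(-10) = -456 - 10 = -466)
q(-617)/g = -58*(-617)/(-466) = 35786*(-1/466) = -17893/233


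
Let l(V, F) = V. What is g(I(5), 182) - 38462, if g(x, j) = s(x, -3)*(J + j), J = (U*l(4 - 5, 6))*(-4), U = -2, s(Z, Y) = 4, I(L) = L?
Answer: -37766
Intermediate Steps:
J = -8 (J = -2*(4 - 5)*(-4) = -2*(-1)*(-4) = 2*(-4) = -8)
g(x, j) = -32 + 4*j (g(x, j) = 4*(-8 + j) = -32 + 4*j)
g(I(5), 182) - 38462 = (-32 + 4*182) - 38462 = (-32 + 728) - 38462 = 696 - 38462 = -37766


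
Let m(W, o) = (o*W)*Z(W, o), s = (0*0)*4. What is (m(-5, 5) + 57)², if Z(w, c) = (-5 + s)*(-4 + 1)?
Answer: 101124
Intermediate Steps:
s = 0 (s = 0*4 = 0)
Z(w, c) = 15 (Z(w, c) = (-5 + 0)*(-4 + 1) = -5*(-3) = 15)
m(W, o) = 15*W*o (m(W, o) = (o*W)*15 = (W*o)*15 = 15*W*o)
(m(-5, 5) + 57)² = (15*(-5)*5 + 57)² = (-375 + 57)² = (-318)² = 101124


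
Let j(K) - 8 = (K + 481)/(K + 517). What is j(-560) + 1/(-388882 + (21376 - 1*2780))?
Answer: 156630935/15922298 ≈ 9.8372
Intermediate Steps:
j(K) = 8 + (481 + K)/(517 + K) (j(K) = 8 + (K + 481)/(K + 517) = 8 + (481 + K)/(517 + K))
j(-560) + 1/(-388882 + (21376 - 1*2780)) = 9*(513 - 560)/(517 - 560) + 1/(-388882 + (21376 - 1*2780)) = 9*(-47)/(-43) + 1/(-388882 + (21376 - 2780)) = 9*(-1/43)*(-47) + 1/(-388882 + 18596) = 423/43 + 1/(-370286) = 423/43 - 1/370286 = 156630935/15922298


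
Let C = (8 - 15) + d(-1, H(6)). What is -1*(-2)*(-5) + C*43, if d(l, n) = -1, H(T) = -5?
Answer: -354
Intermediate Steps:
C = -8 (C = (8 - 15) - 1 = -7 - 1 = -8)
-1*(-2)*(-5) + C*43 = -1*(-2)*(-5) - 8*43 = 2*(-5) - 344 = -10 - 344 = -354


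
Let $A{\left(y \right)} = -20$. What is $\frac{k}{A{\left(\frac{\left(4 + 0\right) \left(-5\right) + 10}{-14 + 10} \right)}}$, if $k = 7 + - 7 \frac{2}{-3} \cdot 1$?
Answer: $- \frac{7}{12} \approx -0.58333$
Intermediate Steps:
$k = \frac{35}{3}$ ($k = 7 + - 7 \cdot 2 \left(- \frac{1}{3}\right) 1 = 7 + \left(-7\right) \left(- \frac{2}{3}\right) 1 = 7 + \frac{14}{3} \cdot 1 = 7 + \frac{14}{3} = \frac{35}{3} \approx 11.667$)
$\frac{k}{A{\left(\frac{\left(4 + 0\right) \left(-5\right) + 10}{-14 + 10} \right)}} = \frac{35}{3 \left(-20\right)} = \frac{35}{3} \left(- \frac{1}{20}\right) = - \frac{7}{12}$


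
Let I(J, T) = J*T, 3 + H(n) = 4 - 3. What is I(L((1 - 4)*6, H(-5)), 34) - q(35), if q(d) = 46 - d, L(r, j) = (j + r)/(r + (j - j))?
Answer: 241/9 ≈ 26.778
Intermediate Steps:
H(n) = -2 (H(n) = -3 + (4 - 3) = -3 + 1 = -2)
L(r, j) = (j + r)/r (L(r, j) = (j + r)/(r + 0) = (j + r)/r)
I(L((1 - 4)*6, H(-5)), 34) - q(35) = ((-2 + (1 - 4)*6)/(((1 - 4)*6)))*34 - (46 - 1*35) = ((-2 - 3*6)/((-3*6)))*34 - (46 - 35) = ((-2 - 18)/(-18))*34 - 1*11 = -1/18*(-20)*34 - 11 = (10/9)*34 - 11 = 340/9 - 11 = 241/9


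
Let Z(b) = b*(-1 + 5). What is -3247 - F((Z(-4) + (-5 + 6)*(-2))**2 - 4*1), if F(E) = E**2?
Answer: -105647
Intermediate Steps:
Z(b) = 4*b (Z(b) = b*4 = 4*b)
-3247 - F((Z(-4) + (-5 + 6)*(-2))**2 - 4*1) = -3247 - ((4*(-4) + (-5 + 6)*(-2))**2 - 4*1)**2 = -3247 - ((-16 + 1*(-2))**2 - 4)**2 = -3247 - ((-16 - 2)**2 - 4)**2 = -3247 - ((-18)**2 - 4)**2 = -3247 - (324 - 4)**2 = -3247 - 1*320**2 = -3247 - 1*102400 = -3247 - 102400 = -105647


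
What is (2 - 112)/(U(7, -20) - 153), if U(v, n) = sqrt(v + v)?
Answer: 3366/4679 + 22*sqrt(14)/4679 ≈ 0.73698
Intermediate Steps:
U(v, n) = sqrt(2)*sqrt(v) (U(v, n) = sqrt(2*v) = sqrt(2)*sqrt(v))
(2 - 112)/(U(7, -20) - 153) = (2 - 112)/(sqrt(2)*sqrt(7) - 153) = -110/(sqrt(14) - 153) = -110/(-153 + sqrt(14))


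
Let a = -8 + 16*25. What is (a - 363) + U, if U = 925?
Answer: 954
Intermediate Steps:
a = 392 (a = -8 + 400 = 392)
(a - 363) + U = (392 - 363) + 925 = 29 + 925 = 954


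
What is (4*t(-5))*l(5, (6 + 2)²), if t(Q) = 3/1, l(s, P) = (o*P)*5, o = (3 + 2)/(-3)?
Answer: -6400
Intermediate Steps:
o = -5/3 (o = 5*(-⅓) = -5/3 ≈ -1.6667)
l(s, P) = -25*P/3 (l(s, P) = -5*P/3*5 = -25*P/3)
t(Q) = 3 (t(Q) = 3*1 = 3)
(4*t(-5))*l(5, (6 + 2)²) = (4*3)*(-25*(6 + 2)²/3) = 12*(-25/3*8²) = 12*(-25/3*64) = 12*(-1600/3) = -6400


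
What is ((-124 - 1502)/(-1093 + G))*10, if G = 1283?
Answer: -1626/19 ≈ -85.579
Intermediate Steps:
((-124 - 1502)/(-1093 + G))*10 = ((-124 - 1502)/(-1093 + 1283))*10 = -1626/190*10 = -1626*1/190*10 = -813/95*10 = -1626/19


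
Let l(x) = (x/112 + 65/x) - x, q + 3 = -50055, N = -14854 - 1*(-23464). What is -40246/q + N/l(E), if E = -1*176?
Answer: 269810814323/5367243789 ≈ 50.270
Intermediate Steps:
N = 8610 (N = -14854 + 23464 = 8610)
E = -176
q = -50058 (q = -3 - 50055 = -50058)
l(x) = 65/x - 111*x/112 (l(x) = (x*(1/112) + 65/x) - x = (x/112 + 65/x) - x = (65/x + x/112) - x = 65/x - 111*x/112)
-40246/q + N/l(E) = -40246/(-50058) + 8610/(65/(-176) - 111/112*(-176)) = -40246*(-1/50058) + 8610/(65*(-1/176) + 1221/7) = 20123/25029 + 8610/(-65/176 + 1221/7) = 20123/25029 + 8610/(214441/1232) = 20123/25029 + 8610*(1232/214441) = 20123/25029 + 10607520/214441 = 269810814323/5367243789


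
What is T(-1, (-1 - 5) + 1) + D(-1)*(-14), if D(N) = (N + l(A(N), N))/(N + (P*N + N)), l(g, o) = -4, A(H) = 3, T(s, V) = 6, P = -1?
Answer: -64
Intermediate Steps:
D(N) = (-4 + N)/N (D(N) = (N - 4)/(N + (-N + N)) = (-4 + N)/(N + 0) = (-4 + N)/N)
T(-1, (-1 - 5) + 1) + D(-1)*(-14) = 6 + ((-4 - 1)/(-1))*(-14) = 6 - 1*(-5)*(-14) = 6 + 5*(-14) = 6 - 70 = -64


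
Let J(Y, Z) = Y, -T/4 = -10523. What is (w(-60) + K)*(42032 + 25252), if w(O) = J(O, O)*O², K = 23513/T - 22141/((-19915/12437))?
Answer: -407244553487869923/29937935 ≈ -1.3603e+10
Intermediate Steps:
T = 42092 (T = -4*(-10523) = 42092)
K = 1655891713737/119751740 (K = 23513/42092 - 22141/((-19915/12437)) = 23513*(1/42092) - 22141/((-19915*1/12437)) = 23513/42092 - 22141/(-19915/12437) = 23513/42092 - 22141*(-12437/19915) = 23513/42092 + 39338231/2845 = 1655891713737/119751740 ≈ 13828.)
w(O) = O³ (w(O) = O*O² = O³)
(w(-60) + K)*(42032 + 25252) = ((-60)³ + 1655891713737/119751740)*(42032 + 25252) = (-216000 + 1655891713737/119751740)*67284 = -24210484126263/119751740*67284 = -407244553487869923/29937935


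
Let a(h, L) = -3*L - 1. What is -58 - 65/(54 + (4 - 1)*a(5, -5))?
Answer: -5633/96 ≈ -58.677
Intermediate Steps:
a(h, L) = -1 - 3*L
-58 - 65/(54 + (4 - 1)*a(5, -5)) = -58 - 65/(54 + (4 - 1)*(-1 - 3*(-5))) = -58 - 65/(54 + 3*(-1 + 15)) = -58 - 65/(54 + 3*14) = -58 - 65/(54 + 42) = -58 - 65/96 = -5633/96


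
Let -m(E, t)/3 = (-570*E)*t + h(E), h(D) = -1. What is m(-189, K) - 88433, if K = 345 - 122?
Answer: -72159800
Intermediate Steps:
K = 223
m(E, t) = 3 + 1710*E*t (m(E, t) = -3*((-570*E)*t - 1) = -3*(-570*E*t - 1) = -3*(-1 - 570*E*t) = 3 + 1710*E*t)
m(-189, K) - 88433 = (3 + 1710*(-189)*223) - 88433 = (3 - 72071370) - 88433 = -72071367 - 88433 = -72159800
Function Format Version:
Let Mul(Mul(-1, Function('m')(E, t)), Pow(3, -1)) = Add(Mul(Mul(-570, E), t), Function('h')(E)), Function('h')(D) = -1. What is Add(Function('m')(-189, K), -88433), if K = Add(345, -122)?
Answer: -72159800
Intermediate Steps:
K = 223
Function('m')(E, t) = Add(3, Mul(1710, E, t)) (Function('m')(E, t) = Mul(-3, Add(Mul(Mul(-570, E), t), -1)) = Mul(-3, Add(Mul(-570, E, t), -1)) = Mul(-3, Add(-1, Mul(-570, E, t))) = Add(3, Mul(1710, E, t)))
Add(Function('m')(-189, K), -88433) = Add(Add(3, Mul(1710, -189, 223)), -88433) = Add(Add(3, -72071370), -88433) = Add(-72071367, -88433) = -72159800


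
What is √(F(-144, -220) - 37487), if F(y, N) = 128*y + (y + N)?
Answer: I*√56283 ≈ 237.24*I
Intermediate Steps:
F(y, N) = N + 129*y (F(y, N) = 128*y + (N + y) = N + 129*y)
√(F(-144, -220) - 37487) = √((-220 + 129*(-144)) - 37487) = √((-220 - 18576) - 37487) = √(-18796 - 37487) = √(-56283) = I*√56283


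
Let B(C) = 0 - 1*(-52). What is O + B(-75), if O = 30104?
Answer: 30156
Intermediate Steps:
B(C) = 52 (B(C) = 0 + 52 = 52)
O + B(-75) = 30104 + 52 = 30156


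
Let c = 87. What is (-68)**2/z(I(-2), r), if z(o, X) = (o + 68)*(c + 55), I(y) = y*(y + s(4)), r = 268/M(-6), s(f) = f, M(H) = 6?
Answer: 289/568 ≈ 0.50880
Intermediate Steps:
r = 134/3 (r = 268/6 = 268*(1/6) = 134/3 ≈ 44.667)
I(y) = y*(4 + y) (I(y) = y*(y + 4) = y*(4 + y))
z(o, X) = 9656 + 142*o (z(o, X) = (o + 68)*(87 + 55) = (68 + o)*142 = 9656 + 142*o)
(-68)**2/z(I(-2), r) = (-68)**2/(9656 + 142*(-2*(4 - 2))) = 4624/(9656 + 142*(-2*2)) = 4624/(9656 + 142*(-4)) = 4624/(9656 - 568) = 4624/9088 = 4624*(1/9088) = 289/568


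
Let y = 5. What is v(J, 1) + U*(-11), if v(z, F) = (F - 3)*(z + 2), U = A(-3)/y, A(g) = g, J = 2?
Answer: -7/5 ≈ -1.4000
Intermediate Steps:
U = -3/5 ≈ -0.60000
v(z, F) = (-3 + F)*(2 + z)
v(J, 1) + U*(-11) = (-6 - 3*2 + 2*1 + 1*2) - 3/5*(-11) = (-6 - 6 + 2 + 2) + 33/5 = -8 + 33/5 = -7/5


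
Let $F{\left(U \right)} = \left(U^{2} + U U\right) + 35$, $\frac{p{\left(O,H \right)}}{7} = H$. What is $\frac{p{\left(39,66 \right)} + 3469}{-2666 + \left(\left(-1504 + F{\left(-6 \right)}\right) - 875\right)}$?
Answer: $- \frac{3931}{4938} \approx -0.79607$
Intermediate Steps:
$p{\left(O,H \right)} = 7 H$
$F{\left(U \right)} = 35 + 2 U^{2}$ ($F{\left(U \right)} = \left(U^{2} + U^{2}\right) + 35 = 2 U^{2} + 35 = 35 + 2 U^{2}$)
$\frac{p{\left(39,66 \right)} + 3469}{-2666 + \left(\left(-1504 + F{\left(-6 \right)}\right) - 875\right)} = \frac{7 \cdot 66 + 3469}{-2666 - 2272} = \frac{462 + 3469}{-2666 + \left(\left(-1504 + \left(35 + 2 \cdot 36\right)\right) - 875\right)} = \frac{3931}{-2666 + \left(\left(-1504 + \left(35 + 72\right)\right) - 875\right)} = \frac{3931}{-2666 + \left(\left(-1504 + 107\right) - 875\right)} = \frac{3931}{-2666 - 2272} = \frac{3931}{-4938} = 3931 \left(- \frac{1}{4938}\right) = - \frac{3931}{4938}$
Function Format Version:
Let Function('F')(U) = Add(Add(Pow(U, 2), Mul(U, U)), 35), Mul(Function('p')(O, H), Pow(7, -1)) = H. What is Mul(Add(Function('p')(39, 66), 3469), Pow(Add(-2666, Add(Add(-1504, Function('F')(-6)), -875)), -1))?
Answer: Rational(-3931, 4938) ≈ -0.79607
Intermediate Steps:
Function('p')(O, H) = Mul(7, H)
Function('F')(U) = Add(35, Mul(2, Pow(U, 2))) (Function('F')(U) = Add(Add(Pow(U, 2), Pow(U, 2)), 35) = Add(Mul(2, Pow(U, 2)), 35) = Add(35, Mul(2, Pow(U, 2))))
Mul(Add(Function('p')(39, 66), 3469), Pow(Add(-2666, Add(Add(-1504, Function('F')(-6)), -875)), -1)) = Mul(Add(Mul(7, 66), 3469), Pow(Add(-2666, Add(Add(-1504, Add(35, Mul(2, Pow(-6, 2)))), -875)), -1)) = Mul(Add(462, 3469), Pow(Add(-2666, Add(Add(-1504, Add(35, Mul(2, 36))), -875)), -1)) = Mul(3931, Pow(Add(-2666, Add(Add(-1504, Add(35, 72)), -875)), -1)) = Mul(3931, Pow(Add(-2666, Add(Add(-1504, 107), -875)), -1)) = Mul(3931, Pow(Add(-2666, Add(-1397, -875)), -1)) = Mul(3931, Pow(Add(-2666, -2272), -1)) = Mul(3931, Pow(-4938, -1)) = Mul(3931, Rational(-1, 4938)) = Rational(-3931, 4938)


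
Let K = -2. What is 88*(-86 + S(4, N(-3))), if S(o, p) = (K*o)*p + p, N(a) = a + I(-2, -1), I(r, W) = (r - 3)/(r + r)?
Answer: -6490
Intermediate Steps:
I(r, W) = (-3 + r)/(2*r) (I(r, W) = (-3 + r)/((2*r)) = (-3 + r)*(1/(2*r)) = (-3 + r)/(2*r))
N(a) = 5/4 + a (N(a) = a + (½)*(-3 - 2)/(-2) = a + (½)*(-½)*(-5) = a + 5/4 = 5/4 + a)
S(o, p) = p - 2*o*p (S(o, p) = (-2*o)*p + p = -2*o*p + p = p - 2*o*p)
88*(-86 + S(4, N(-3))) = 88*(-86 + (5/4 - 3)*(1 - 2*4)) = 88*(-86 - 7*(1 - 8)/4) = 88*(-86 - 7/4*(-7)) = 88*(-86 + 49/4) = 88*(-295/4) = -6490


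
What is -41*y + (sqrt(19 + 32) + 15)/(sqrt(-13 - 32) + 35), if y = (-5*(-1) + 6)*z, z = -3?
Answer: 343767/254 + 7*sqrt(51)/254 - 9*I*sqrt(5)/254 - 3*I*sqrt(255)/1270 ≈ 1353.6 - 0.11695*I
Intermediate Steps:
y = -33 (y = (-5*(-1) + 6)*(-3) = (5 + 6)*(-3) = 11*(-3) = -33)
-41*y + (sqrt(19 + 32) + 15)/(sqrt(-13 - 32) + 35) = -41*(-33) + (sqrt(19 + 32) + 15)/(sqrt(-13 - 32) + 35) = 1353 + (sqrt(51) + 15)/(sqrt(-45) + 35) = 1353 + (15 + sqrt(51))/(3*I*sqrt(5) + 35) = 1353 + (15 + sqrt(51))/(35 + 3*I*sqrt(5))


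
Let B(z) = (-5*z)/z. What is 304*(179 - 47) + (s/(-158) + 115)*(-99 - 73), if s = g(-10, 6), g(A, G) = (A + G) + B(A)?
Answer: 1606718/79 ≈ 20338.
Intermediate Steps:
B(z) = -5
g(A, G) = -5 + A + G (g(A, G) = (A + G) - 5 = -5 + A + G)
s = -9 (s = -5 - 10 + 6 = -9)
304*(179 - 47) + (s/(-158) + 115)*(-99 - 73) = 304*(179 - 47) + (-9/(-158) + 115)*(-99 - 73) = 304*132 + (-9*(-1/158) + 115)*(-172) = 40128 + (9/158 + 115)*(-172) = 40128 + (18179/158)*(-172) = 40128 - 1563394/79 = 1606718/79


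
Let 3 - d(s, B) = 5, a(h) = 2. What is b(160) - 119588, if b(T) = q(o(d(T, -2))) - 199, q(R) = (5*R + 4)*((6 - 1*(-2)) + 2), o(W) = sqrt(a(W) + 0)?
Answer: -119747 + 50*sqrt(2) ≈ -1.1968e+5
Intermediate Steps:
d(s, B) = -2 (d(s, B) = 3 - 1*5 = 3 - 5 = -2)
o(W) = sqrt(2) (o(W) = sqrt(2 + 0) = sqrt(2))
q(R) = 40 + 50*R (q(R) = (4 + 5*R)*((6 + 2) + 2) = (4 + 5*R)*(8 + 2) = (4 + 5*R)*10 = 40 + 50*R)
b(T) = -159 + 50*sqrt(2) (b(T) = (40 + 50*sqrt(2)) - 199 = -159 + 50*sqrt(2))
b(160) - 119588 = (-159 + 50*sqrt(2)) - 119588 = -119747 + 50*sqrt(2)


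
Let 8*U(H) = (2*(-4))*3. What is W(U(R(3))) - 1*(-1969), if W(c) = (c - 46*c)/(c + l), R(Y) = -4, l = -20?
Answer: 45152/23 ≈ 1963.1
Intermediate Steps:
U(H) = -3 (U(H) = ((2*(-4))*3)/8 = (-8*3)/8 = (⅛)*(-24) = -3)
W(c) = -45*c/(-20 + c) (W(c) = (c - 46*c)/(c - 20) = (c - 23*2*c)/(-20 + c) = (c - 46*c)/(-20 + c) = (-45*c)/(-20 + c) = -45*c/(-20 + c))
W(U(R(3))) - 1*(-1969) = -45*(-3)/(-20 - 3) - 1*(-1969) = -45*(-3)/(-23) + 1969 = -45*(-3)*(-1/23) + 1969 = -135/23 + 1969 = 45152/23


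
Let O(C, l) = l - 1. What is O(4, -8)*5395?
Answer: -48555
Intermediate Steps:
O(C, l) = -1 + l
O(4, -8)*5395 = (-1 - 8)*5395 = -9*5395 = -48555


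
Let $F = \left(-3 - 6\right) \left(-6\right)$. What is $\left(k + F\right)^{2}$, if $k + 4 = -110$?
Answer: $3600$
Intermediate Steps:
$k = -114$ ($k = -4 - 110 = -114$)
$F = 54$ ($F = \left(-9\right) \left(-6\right) = 54$)
$\left(k + F\right)^{2} = \left(-114 + 54\right)^{2} = \left(-60\right)^{2} = 3600$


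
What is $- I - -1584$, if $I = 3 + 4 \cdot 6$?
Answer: $1557$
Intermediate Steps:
$I = 27$ ($I = 3 + 24 = 27$)
$- I - -1584 = \left(-1\right) 27 - -1584 = -27 + 1584 = 1557$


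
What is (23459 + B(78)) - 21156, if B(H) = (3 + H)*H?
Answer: 8621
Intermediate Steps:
B(H) = H*(3 + H)
(23459 + B(78)) - 21156 = (23459 + 78*(3 + 78)) - 21156 = (23459 + 78*81) - 21156 = (23459 + 6318) - 21156 = 29777 - 21156 = 8621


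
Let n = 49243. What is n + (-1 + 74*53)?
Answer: 53164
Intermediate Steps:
n + (-1 + 74*53) = 49243 + (-1 + 74*53) = 49243 + (-1 + 3922) = 49243 + 3921 = 53164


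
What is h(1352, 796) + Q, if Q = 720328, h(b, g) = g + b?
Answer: 722476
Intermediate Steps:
h(b, g) = b + g
h(1352, 796) + Q = (1352 + 796) + 720328 = 2148 + 720328 = 722476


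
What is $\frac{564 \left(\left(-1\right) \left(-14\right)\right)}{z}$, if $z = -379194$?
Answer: $- \frac{1316}{63199} \approx -0.020823$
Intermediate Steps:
$\frac{564 \left(\left(-1\right) \left(-14\right)\right)}{z} = \frac{564 \left(\left(-1\right) \left(-14\right)\right)}{-379194} = 564 \cdot 14 \left(- \frac{1}{379194}\right) = 7896 \left(- \frac{1}{379194}\right) = - \frac{1316}{63199}$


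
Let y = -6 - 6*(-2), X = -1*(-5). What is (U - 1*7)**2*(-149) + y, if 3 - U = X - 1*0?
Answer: -12063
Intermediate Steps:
X = 5
U = -2 (U = 3 - (5 - 1*0) = 3 - (5 + 0) = 3 - 1*5 = 3 - 5 = -2)
y = 6 (y = -6 + 12 = 6)
(U - 1*7)**2*(-149) + y = (-2 - 1*7)**2*(-149) + 6 = (-2 - 7)**2*(-149) + 6 = (-9)**2*(-149) + 6 = 81*(-149) + 6 = -12069 + 6 = -12063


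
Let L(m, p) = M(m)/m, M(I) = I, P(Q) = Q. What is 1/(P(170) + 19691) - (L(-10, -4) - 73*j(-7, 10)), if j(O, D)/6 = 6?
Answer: 52174848/19861 ≈ 2627.0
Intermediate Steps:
j(O, D) = 36 (j(O, D) = 6*6 = 36)
L(m, p) = 1 (L(m, p) = m/m = 1)
1/(P(170) + 19691) - (L(-10, -4) - 73*j(-7, 10)) = 1/(170 + 19691) - (1 - 73*36) = 1/19861 - (1 - 2628) = 1/19861 - 1*(-2627) = 1/19861 + 2627 = 52174848/19861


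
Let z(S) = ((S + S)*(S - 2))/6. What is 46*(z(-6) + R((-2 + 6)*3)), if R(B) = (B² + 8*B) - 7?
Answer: 11454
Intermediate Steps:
R(B) = -7 + B² + 8*B
z(S) = S*(-2 + S)/3 (z(S) = ((2*S)*(-2 + S))*(⅙) = (2*S*(-2 + S))*(⅙) = S*(-2 + S)/3)
46*(z(-6) + R((-2 + 6)*3)) = 46*((⅓)*(-6)*(-2 - 6) + (-7 + ((-2 + 6)*3)² + 8*((-2 + 6)*3))) = 46*((⅓)*(-6)*(-8) + (-7 + (4*3)² + 8*(4*3))) = 46*(16 + (-7 + 12² + 8*12)) = 46*(16 + (-7 + 144 + 96)) = 46*(16 + 233) = 46*249 = 11454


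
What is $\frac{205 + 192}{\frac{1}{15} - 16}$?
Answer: $- \frac{5955}{239} \approx -24.916$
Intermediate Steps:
$\frac{205 + 192}{\frac{1}{15} - 16} = \frac{397}{\frac{1}{15} - 16} = \frac{397}{- \frac{239}{15}} = 397 \left(- \frac{15}{239}\right) = - \frac{5955}{239}$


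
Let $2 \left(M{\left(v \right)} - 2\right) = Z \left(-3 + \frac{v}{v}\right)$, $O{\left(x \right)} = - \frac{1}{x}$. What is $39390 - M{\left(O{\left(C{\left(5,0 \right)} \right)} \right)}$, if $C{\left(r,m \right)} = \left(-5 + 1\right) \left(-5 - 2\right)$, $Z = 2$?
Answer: $39390$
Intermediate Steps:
$C{\left(r,m \right)} = 28$ ($C{\left(r,m \right)} = \left(-4\right) \left(-7\right) = 28$)
$M{\left(v \right)} = 0$ ($M{\left(v \right)} = 2 + \frac{2 \left(-3 + \frac{v}{v}\right)}{2} = 2 + \frac{2 \left(-3 + 1\right)}{2} = 2 + \frac{2 \left(-2\right)}{2} = 2 + \frac{1}{2} \left(-4\right) = 2 - 2 = 0$)
$39390 - M{\left(O{\left(C{\left(5,0 \right)} \right)} \right)} = 39390 - 0 = 39390 + 0 = 39390$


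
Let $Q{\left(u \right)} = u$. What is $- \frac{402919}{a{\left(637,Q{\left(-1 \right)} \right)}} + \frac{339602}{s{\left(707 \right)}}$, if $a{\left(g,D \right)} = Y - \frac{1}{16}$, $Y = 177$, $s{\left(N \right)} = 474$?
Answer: $- \frac{1047162217}{670947} \approx -1560.7$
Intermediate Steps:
$a{\left(g,D \right)} = \frac{2831}{16}$ ($a{\left(g,D \right)} = 177 - \frac{1}{16} = \frac{2831}{16}$)
$- \frac{402919}{a{\left(637,Q{\left(-1 \right)} \right)}} + \frac{339602}{s{\left(707 \right)}} = - \frac{402919}{\frac{2831}{16}} + \frac{339602}{474} = \left(-402919\right) \frac{16}{2831} + 339602 \cdot \frac{1}{474} = - \frac{6446704}{2831} + \frac{169801}{237} = - \frac{1047162217}{670947}$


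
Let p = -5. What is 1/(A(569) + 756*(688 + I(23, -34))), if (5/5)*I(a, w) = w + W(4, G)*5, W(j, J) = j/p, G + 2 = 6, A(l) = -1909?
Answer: 1/489491 ≈ 2.0429e-6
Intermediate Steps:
G = 4 (G = -2 + 6 = 4)
W(j, J) = -j/5 (W(j, J) = j/(-5) = j*(-1/5) = -j/5)
I(a, w) = -4 + w (I(a, w) = w - 1/5*4*5 = w - 4/5*5 = w - 4 = -4 + w)
1/(A(569) + 756*(688 + I(23, -34))) = 1/(-1909 + 756*(688 + (-4 - 34))) = 1/(-1909 + 756*(688 - 38)) = 1/(-1909 + 756*650) = 1/(-1909 + 491400) = 1/489491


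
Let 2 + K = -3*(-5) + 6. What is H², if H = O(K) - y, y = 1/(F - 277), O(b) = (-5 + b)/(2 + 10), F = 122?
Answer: 1190281/864900 ≈ 1.3762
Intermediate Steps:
K = 19 (K = -2 + (-3*(-5) + 6) = -2 + (15 + 6) = -2 + 21 = 19)
O(b) = -5/12 + b/12 (O(b) = (-5 + b)/12 = (-5 + b)*(1/12) = -5/12 + b/12)
y = -1/155 (y = 1/(122 - 277) = 1/(-155) = -1/155 ≈ -0.0064516)
H = 1091/930 (H = (-5/12 + (1/12)*19) - 1*(-1/155) = (-5/12 + 19/12) + 1/155 = 7/6 + 1/155 = 1091/930 ≈ 1.1731)
H² = (1091/930)² = 1190281/864900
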